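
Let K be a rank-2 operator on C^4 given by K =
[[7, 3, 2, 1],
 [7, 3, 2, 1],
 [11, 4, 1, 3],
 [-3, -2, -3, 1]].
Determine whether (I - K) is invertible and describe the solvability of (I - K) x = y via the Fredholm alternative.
(I - K) is invertible (det(I - K) = -6 ≠ 0), so for every y in C^4 the equation (I - K) x = y has a unique solution.

K has rank 2 and factors as K = U V^T = u1 v1^T + u2 v2^T with u1 = (-2, -2, -1, 3), v1 = (-2, -1, -1, 0), u2 = (-1, -1, -3, -1), v2 = (-3, -1, 0, -1) (multiplying out reproduces the displayed K). The nonzero eigenvalues of U V^T coincide with those of the 2 x 2 matrix G = V^T U = [[v1·u1, v1·u2], [v2·u1, v2·u2]] = [[7, 6], [5, 5]], and by the Sylvester determinant identity det(I_4 - U V^T) = det(I_2 - V^T U) = det([[-6, -6], [-5, -4]]) = (-6)(-4) - (-6)(-5) = -6. (Direct check: I - K =
[[-6, -3, -2, -1],
 [-7, -2, -2, -1],
 [-11, -4, 0, -3],
 [3, 2, 3, 0]]
has determinant -6.) The finite-dimensional Fredholm alternative says: either (I - K) is invertible, or ker(I - K) ≠ {0} and then range(I - K) = ker((I - K)^*)^⊥, with dim ker(I - K) = dim ker((I - K)^*). Since det(I - K) ≠ 0, 1 is not an eigenvalue of K and ker(I - K) = {0}, so we are in the first case: for every y there is a unique x = (I - K)^(-1) y. (Explicitly, by the Woodbury identity, (I - U V^T)^(-1) = I + U (I_2 - G)^(-1) V^T.)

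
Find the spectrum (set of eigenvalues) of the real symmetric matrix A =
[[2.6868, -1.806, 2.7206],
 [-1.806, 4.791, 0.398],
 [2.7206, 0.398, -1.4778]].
sigma(A) ≈ {-3, 3, 6}

A is real symmetric, so its spectrum consists of real eigenvalues. Expanding the characteristic polynomial of the displayed matrix gives
  det(λ I - A) = p(λ) = λ^3 + (-6)λ^2 + (-9)λ + (54).
Solving p(λ) = 0 yields eigenvalues ≈ -3, 3, 6. (A is shown rounded to 4 decimals, so these recover the underlying integer eigenvalues to within that precision.)
Verification: the trace of A = 6 equals the sum of eigenvalues 6, and det(A) ≈ -54.0009 matches the eigenvalue product -54.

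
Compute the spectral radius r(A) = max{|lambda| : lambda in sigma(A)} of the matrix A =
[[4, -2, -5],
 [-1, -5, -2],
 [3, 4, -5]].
r(A) = sqrt(33) ≈ 5.7446

The eigenvalues of A are the roots of its characteristic polynomial. With M = A (coefficients from the trace, the sum of principal 2x2 minors, and det A):
  p(λ) = det(λ I - M) = λ^3 + 6λ^2 + 6λ - 99.
By the rational root theorem any rational root is an integer divisor of 99. Testing λ = 3: p(3) = 27 + 54 + 18 - 99 = 0, so λ = 3 is a root. Dividing out (λ - 3) leaves p(λ) = (λ - 3)(λ^2 + 9λ + 33). For λ^2 + 9λ + 33 the discriminant is -51. It is negative, so the roots are the complex-conjugate pair λ = -9/2 ± (sqrt(51)/2) i ≈ -4.5 ± 3.5707i. For a conjugate pair the product of the roots equals the constant term, so |λ|^2 = 33 and |λ| = sqrt(33) ≈ 5.7446.
Thus the eigenvalues (to 4 decimals) are -4.5 ± 3.5707i (modulus 5.7446); 3 (modulus 3). The spectral radius is the largest modulus: r(A) = sqrt(33) ≈ 5.7446. (Cross-check: r(A) ≤ ||A||_2 ≈ 8.7548; equality holds whenever A is normal, though it can also hold for some non-normal A.)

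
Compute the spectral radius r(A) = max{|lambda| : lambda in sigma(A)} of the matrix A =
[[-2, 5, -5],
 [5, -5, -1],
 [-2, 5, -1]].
r(A) ≈ 9.9202

The eigenvalues of A are the roots of its characteristic polynomial. With M = A (coefficients from the trace, the sum of principal 2x2 minors, and det A):
  p(λ) = det(λ I - M) = λ^3 + 8λ^2 - 13λ + 60.
No integer candidate from the rational root theorem (±divisors of 60) is a root, so the roots are irrational. The cubic discriminant is Δ = -312796 < 0, so there is one real root and a complex-conjugate pair. p(-10) = -10 and p(-9) = 96 have opposite signs, so a root lies in (-10, -9); Newton's method refines it to λ ≈ -9.9202. Dividing out (λ - (-9.9202)) leaves approximately λ^2 - 1.9202λ + 6.0483. For λ^2 - 1.9202λ + 6.0483 the discriminant is -20.5061. It is negative, so the remaining roots are the complex-conjugate pair λ ≈ 0.9601 ± 2.2642i. Their product equals the constant term, so |λ|^2 ≈ 6.0483 and |λ| ≈ 2.4593.
Thus the eigenvalues (to 4 decimals) are -9.9202 (modulus 9.9202); 0.9601 ± 2.2642i (modulus 2.4593). The spectral radius is the largest modulus: r(A) ≈ 9.9202. (Cross-check: r(A) ≤ ||A||_2 ≈ 10.5381; equality holds whenever A is normal, though it can also hold for some non-normal A.)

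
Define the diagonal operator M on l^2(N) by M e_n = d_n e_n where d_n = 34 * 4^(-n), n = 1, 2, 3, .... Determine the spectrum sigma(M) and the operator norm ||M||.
sigma(M) = {34 * 4^(-n) : n ≥ 1} ∪ {0}; ||M|| = 17/2

A bounded diagonal operator on l^2 with diagonal entries d_n has spectrum equal to the closure of {d_n : n ≥ 1}: every d_n is an eigenvalue (with eigenvector e_n), so {d_n} ⊂ sigma(M); the spectrum is closed, so its closure is too; and for lambda not in the closure, (M - lambda I) has bounded inverse (the diagonal entries 1/(d_n - lambda) are bounded). For our sequence d_n = 34 * 4^(-n), n = 1, 2, 3, ...:
  - {d_n} = {34 * 4^(-n) : n ≥ 1}; the only limit point is 0
  - closure = {34 * 4^(-n) : n ≥ 1} ∪ {0}
For the norm: a diagonal operator has ||M|| = sup_n |d_n|. Here d_n = 34 * 4^(-n) is positive and decreasing, so sup_n |d_n| = d_1 = 34/4 = 17/2. So ||M|| = 17/2.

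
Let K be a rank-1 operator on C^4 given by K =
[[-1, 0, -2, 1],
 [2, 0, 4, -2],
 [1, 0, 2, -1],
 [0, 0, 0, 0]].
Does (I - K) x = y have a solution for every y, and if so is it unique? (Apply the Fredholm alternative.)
(I - K) is singular (det(I - K) = 0, i.e. 1 ∈ sigma(K)). (I - K) x = y is solvable iff y ⊥ ker((I - K)^*) = span{(-1, 0, -2, 1)}, i.e. iff -y_1 - 2y_3 + y_4 = 0. When solvable, the solutions are x = y + c·(1, -2, -1, 0), c arbitrary (ker(I - K) = span{(1, -2, -1, 0)}, dimension 1).

K has rank 1, so it is an outer product K = u v^T: every row of K is a multiple of one row vector. Reading off the entries, u = (1, -2, -1, 0) and v = (-1, 0, -2, 1) (row i of K equals u_i·v^T). A rank-one matrix u v^T satisfies K u = u (v·u) and kills the (3)-dimensional subspace v^⊥, so its characteristic polynomial is lambda^3 (lambda - v·u) with v·u = tr K = 1. Hence the eigenvalues of I - K are 1 (multiplicity 3) and 1 - (1) = 0, so det(I - K) = 0. (Direct check: I - K =
[[2, 0, 2, -1],
 [-2, 1, -4, 2],
 [-1, 0, -1, 1],
 [0, 0, 0, 1]]
has determinant 0.) So 1 is an eigenvalue of K and (I - K) is not invertible. The finite-dimensional Fredholm alternative says: either (I - K) is invertible, or ker(I - K) ≠ {0} and then range(I - K) = ker((I - K)^*)^⊥, with dim ker(I - K) = dim ker((I - K)^*). We are in the second case, so we need both kernels. Kernel of I - K: (I - K) u = u - u (v·u) = u - u = 0, so ker(I - K) = span{u} = span{(1, -2, -1, 0)} (it is exactly 1-dimensional because rank(I - K) = 3). Kernel of the adjoint: K is real, so (I - K)^* = I - K^T = I - v u^T, and (I - v u^T) v = v - v (u·v) = 0; hence ker((I - K)^*) = span{v} = span{(-1, 0, -2, 1)}. Therefore (I - K) x = y is solvable iff <y, v> = 0, i.e. iff -y_1 - 2y_3 + y_4 = 0. When this holds, K y = u (v·y) = 0, so (I - K) y = y and x = y is a particular solution; the full solution set is the line x = y + c·u = y + c·(1, -2, -1, 0), c ∈ C.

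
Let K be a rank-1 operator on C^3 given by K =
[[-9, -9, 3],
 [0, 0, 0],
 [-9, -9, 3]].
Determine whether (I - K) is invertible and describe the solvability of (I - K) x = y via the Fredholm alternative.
(I - K) is invertible (det(I - K) = 7 ≠ 0), so for every y in C^3 the equation (I - K) x = y has a unique solution.

K has rank 1, so it is an outer product K = u v^T: every row of K is a multiple of one row vector. Reading off the entries, u = (3, 0, 3) and v = (-3, -3, 1) (row i of K equals u_i·v^T). A rank-one matrix u v^T satisfies K u = u (v·u) and kills the (2)-dimensional subspace v^⊥, so its characteristic polynomial is lambda^2 (lambda - v·u) with v·u = tr K = -6. Hence the eigenvalues of I - K are 1 (multiplicity 2) and 1 - (-6) = 7, so det(I - K) = 7. (Direct check: I - K =
[[10, 9, -3],
 [0, 1, 0],
 [9, 9, -2]]
has determinant 7.) The finite-dimensional Fredholm alternative says: either (I - K) is invertible, or ker(I - K) ≠ {0} and then range(I - K) = ker((I - K)^*)^⊥, with dim ker(I - K) = dim ker((I - K)^*). Since det(I - K) ≠ 0, 1 is not an eigenvalue of K and ker(I - K) = {0}, so we are in the first case: for every y there is a unique x = (I - K)^(-1) y. Explicitly, by the Sherman–Morrison formula, (I - u v^T)^(-1) = I + u v^T/(1 - v·u), i.e. (I - K)^(-1) = I + K/(7).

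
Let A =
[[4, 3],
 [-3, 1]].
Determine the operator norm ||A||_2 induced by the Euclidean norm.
||A||_2 = sqrt((35 + sqrt(549))/2) ≈ 5.4051 (= sqrt(largest eigenvalue of A^T A))

||A||_2 = sigma_max(A) = sqrt(lambda_max(A^T A)). Form the symmetric matrix M = A^T A =
[[25, 9],
 [9, 10]].
Its characteristic polynomial (trace, determinant of M give the coefficients) is
  p(λ) = det(λ I - M) = λ^2 - 35λ + 169.
For λ^2 - 35λ + 169 the discriminant is 549. It is nonnegative but not a perfect square, so the roots are real and irrational: λ = (35 ± sqrt(549))/2 ≈ 29.2154, 5.7846.
So the eigenvalues of A^T A are ≈ 5.7846, 29.2154 (all ≥ 0, as they must be for A^T A). The largest is λ_max = (35 + sqrt(549))/2 ≈ 29.2154, hence ||A||_2 = sqrt(λ_max) = sqrt((35 + sqrt(549))/2) ≈ 5.4051.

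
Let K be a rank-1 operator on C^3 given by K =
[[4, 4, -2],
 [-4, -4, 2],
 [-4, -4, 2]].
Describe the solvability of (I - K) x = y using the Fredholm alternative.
(I - K) is invertible (det(I - K) = -1 ≠ 0), so for every y in C^3 the equation (I - K) x = y has a unique solution.

K has rank 1, so it is an outer product K = u v^T: every row of K is a multiple of one row vector. Reading off the entries, u = (-2, 2, 2) and v = (-2, -2, 1) (row i of K equals u_i·v^T). A rank-one matrix u v^T satisfies K u = u (v·u) and kills the (2)-dimensional subspace v^⊥, so its characteristic polynomial is lambda^2 (lambda - v·u) with v·u = tr K = 2. Hence the eigenvalues of I - K are 1 (multiplicity 2) and 1 - (2) = -1, so det(I - K) = -1. (Direct check: I - K =
[[-3, -4, 2],
 [4, 5, -2],
 [4, 4, -1]]
has determinant -1.) The finite-dimensional Fredholm alternative says: either (I - K) is invertible, or ker(I - K) ≠ {0} and then range(I - K) = ker((I - K)^*)^⊥, with dim ker(I - K) = dim ker((I - K)^*). Since det(I - K) ≠ 0, 1 is not an eigenvalue of K and ker(I - K) = {0}, so we are in the first case: for every y there is a unique x = (I - K)^(-1) y. Explicitly, by the Sherman–Morrison formula, (I - u v^T)^(-1) = I + u v^T/(1 - v·u), i.e. (I - K)^(-1) = I - K.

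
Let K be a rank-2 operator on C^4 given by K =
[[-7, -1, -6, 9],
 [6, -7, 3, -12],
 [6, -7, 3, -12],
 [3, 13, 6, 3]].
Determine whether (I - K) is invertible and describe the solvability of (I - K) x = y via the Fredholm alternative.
(I - K) is invertible (det(I - K) = 247 ≠ 0), so for every y in C^4 the equation (I - K) x = y has a unique solution.

K has rank 2 and factors as K = U V^T = u1 v1^T + u2 v2^T with u1 = (-2, 1, 1, 2), v1 = (3, 2, 3, -3), u2 = (-1, 3, 3, -3), v2 = (1, -3, 0, -3) (multiplying out reproduces the displayed K). The nonzero eigenvalues of U V^T coincide with those of the 2 x 2 matrix G = V^T U = [[v1·u1, v1·u2], [v2·u1, v2·u2]] = [[-7, 21], [-11, -1]], and by the Sylvester determinant identity det(I_4 - U V^T) = det(I_2 - V^T U) = det([[8, -21], [11, 2]]) = (8)(2) - (-21)(11) = 247. (Direct check: I - K =
[[8, 1, 6, -9],
 [-6, 8, -3, 12],
 [-6, 7, -2, 12],
 [-3, -13, -6, -2]]
has determinant 247.) The finite-dimensional Fredholm alternative says: either (I - K) is invertible, or ker(I - K) ≠ {0} and then range(I - K) = ker((I - K)^*)^⊥, with dim ker(I - K) = dim ker((I - K)^*). Since det(I - K) ≠ 0, 1 is not an eigenvalue of K and ker(I - K) = {0}, so we are in the first case: for every y there is a unique x = (I - K)^(-1) y. (Explicitly, by the Woodbury identity, (I - U V^T)^(-1) = I + U (I_2 - G)^(-1) V^T.)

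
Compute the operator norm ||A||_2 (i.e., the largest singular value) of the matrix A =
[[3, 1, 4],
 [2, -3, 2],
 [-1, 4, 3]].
||A||_2 ≈ 6.2683 (= sqrt(largest eigenvalue of A^T A))

||A||_2 = sigma_max(A) = sqrt(lambda_max(A^T A)). Form the symmetric matrix M = A^T A =
[[14, -7, 13],
 [-7, 26, 10],
 [13, 10, 29]].
Its characteristic polynomial (trace, sum of principal 2x2 minors, determinant of M give the coefficients) is
  p(λ) = det(λ I - M) = λ^3 - 69λ^2 + 1206λ - 1521.
No integer candidate from the rational root theorem (±divisors of 1521) is a root, so the roots are irrational. The cubic discriminant is Δ = 125491761 > 0, so there are three distinct real roots. p(1) = -383 and p(2) = 623 have opposite signs, so a root lies in (1, 2); Newton's method refines it to λ ≈ 1.3658. p(28) = 103 and p(29) = -187 have opposite signs, so a root lies in (28, 29); Newton's method refines it to λ ≈ 28.3425. p(39) = -117 and p(40) = 319 have opposite signs, so a root lies in (39, 40); Newton's method refines it to λ ≈ 39.2917. Check (Vieta): the three roots sum to 69, matching tr M = 69.
So the eigenvalues of A^T A are ≈ 1.3658, 28.3425, 39.2917 (all ≥ 0, as they must be for A^T A). The largest is λ_max ≈ 39.2917, hence ||A||_2 = sqrt(λ_max) ≈ 6.2683.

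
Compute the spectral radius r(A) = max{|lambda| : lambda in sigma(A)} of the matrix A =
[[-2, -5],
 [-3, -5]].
r(A) = (7 + sqrt(69))/2 ≈ 7.6533

The eigenvalues of A are the roots of its characteristic polynomial. With M = A (coefficients from the trace and determinant):
  p(λ) = det(λ I - M) = λ^2 + 7λ - 5.
For λ^2 + 7λ - 5 the discriminant is 69. It is nonnegative but not a perfect square, so the roots are real and irrational: λ = (-7 ± sqrt(69))/2 ≈ 0.6533, -7.6533.
Thus the eigenvalues (to 4 decimals) are 0.6533 (modulus 0.6533); -7.6533 (modulus 7.6533). The spectral radius is the largest modulus: r(A) = (7 + sqrt(69))/2 ≈ 7.6533. (Cross-check: r(A) ≤ ||A||_2 ≈ 7.9121; equality holds whenever A is normal, though it can also hold for some non-normal A.)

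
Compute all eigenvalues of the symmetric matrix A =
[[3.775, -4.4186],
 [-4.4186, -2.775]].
sigma(A) ≈ {-5, 6}

A is real symmetric, so its spectrum consists of real eigenvalues. Expanding the characteristic polynomial of the displayed matrix gives
  det(λ I - A) = p(λ) = λ^2 + (-1)λ + (-30).
Solving p(λ) = 0 yields eigenvalues ≈ -5, 6. (A is shown rounded to 4 decimals, so these recover the underlying integer eigenvalues to within that precision.)
Verification: the trace of A = 1 equals the sum of eigenvalues 1, and det(A) ≈ -29.9997 matches the eigenvalue product -30.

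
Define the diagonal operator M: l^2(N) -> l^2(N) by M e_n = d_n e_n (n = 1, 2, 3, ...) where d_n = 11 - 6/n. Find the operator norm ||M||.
||M|| = 11

For a diagonal operator on l^2 with entries d_n, ||M|| = sup_n |d_n|. Here d_1 = 5, d_2 = 8, ..., and d_n = 11 - 6/n increases monotonically toward 11. All terms lie in [5, 11), so |d_n| = d_n and the supremum is the limit 11, which is not attained by any individual d_n. Hence ||M|| = 11.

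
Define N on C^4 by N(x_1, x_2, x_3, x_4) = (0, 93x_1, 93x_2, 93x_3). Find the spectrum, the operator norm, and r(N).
sigma(N) = {0}; ||N|| = 93; r(N) = 0. (N is nilpotent with N^4 = 0.)

On C^4, N is a strictly lower-triangular matrix with 93 on the subdiagonal and zeros elsewhere, so its characteristic polynomial is lambda^4 and every eigenvalue is 0: sigma(N) = {0}. For the operator norm, N e_i = 93e_{i+1} for i = 1, ..., 3 and N e_4 = 0, so the singular values of N are 93 (with multiplicity 3) and 0; hence ||N|| = 93. The spectral radius r(N) = max|lambda| = 0. Note ||N|| > r(N) — characteristic of non-normal nilpotent operators. Indeed N^4 = 0.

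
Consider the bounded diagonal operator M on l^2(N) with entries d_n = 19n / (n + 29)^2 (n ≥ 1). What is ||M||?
||M|| = 19/116 (attained at n = 29)

For M diagonal, ||M|| = sup_n |d_n|. Treat f(x) = 19x / (x + 29)^2 for real x > 0. By the quotient rule, f'(x) = 19(29 - x)/(x + 29)^3, which is positive for x < 29 and negative for x > 29. So f has a unique maximum at x = 29, and since 29 is a positive integer, the supremum over n ≥ 1 is attained at n = 29: d_29 = 19·29/(29 + 29)^2 = 19·29/3364 = 19/116. Hence ||M|| = 19/116.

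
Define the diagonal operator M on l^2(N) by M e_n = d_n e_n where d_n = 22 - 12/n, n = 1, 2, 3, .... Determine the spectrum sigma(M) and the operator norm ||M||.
sigma(M) = {22 - 12/n : n ≥ 1} ∪ {22}; ||M|| = 22

A bounded diagonal operator on l^2 with diagonal entries d_n has spectrum equal to the closure of {d_n : n ≥ 1}: every d_n is an eigenvalue (with eigenvector e_n), so {d_n} ⊂ sigma(M); the spectrum is closed, so its closure is too; and for lambda not in the closure, (M - lambda I) has bounded inverse (the diagonal entries 1/(d_n - lambda) are bounded). For our sequence d_n = 22 - 12/n, n = 1, 2, 3, ...:
  - {d_n} = {22 - 12/n : n ≥ 1}; the only limit point is 22
  - closure = {22 - 12/n : n ≥ 1} ∪ {22}
For the norm: a diagonal operator has ||M|| = sup_n |d_n|. Here d_n = 22 - 12/n increases monotonically from d_1 = 10 toward 22, with all terms in [10, 22); so sup_n |d_n| = 22 (the supremum is the limit, not attained). So ||M|| = 22.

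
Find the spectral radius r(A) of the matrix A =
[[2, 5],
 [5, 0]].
r(A) = (2 + sqrt(104))/2 ≈ 6.099

The eigenvalues of A are the roots of its characteristic polynomial. With M = A (coefficients from the trace and determinant):
  p(λ) = det(λ I - M) = λ^2 - 2λ - 25.
For λ^2 - 2λ - 25 the discriminant is 104. It is nonnegative but not a perfect square, so the roots are real and irrational: λ = (2 ± sqrt(104))/2 ≈ 6.099, -4.099.
Thus the eigenvalues (to 4 decimals) are 6.099 (modulus 6.099); -4.099 (modulus 4.099). The spectral radius is the largest modulus: r(A) = (2 + sqrt(104))/2 ≈ 6.099. (Cross-check: r(A) ≤ ||A||_2 ≈ 6.099; equality holds whenever A is normal, though it can also hold for some non-normal A.)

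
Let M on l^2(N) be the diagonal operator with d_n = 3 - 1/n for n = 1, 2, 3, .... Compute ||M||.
||M|| = 3

For a diagonal operator on l^2 with entries d_n, ||M|| = sup_n |d_n|. Here d_1 = 2, d_2 = 5/2, ..., and d_n = 3 - 1/n increases monotonically toward 3. All terms lie in [2, 3), so |d_n| = d_n and the supremum is the limit 3, which is not attained by any individual d_n. Hence ||M|| = 3.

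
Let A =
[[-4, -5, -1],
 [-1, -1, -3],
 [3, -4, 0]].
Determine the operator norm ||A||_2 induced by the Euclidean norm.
||A||_2 ≈ 6.981 (= sqrt(largest eigenvalue of A^T A))

||A||_2 = sigma_max(A) = sqrt(lambda_max(A^T A)). Form the symmetric matrix M = A^T A =
[[26, 9, 7],
 [9, 42, 8],
 [7, 8, 10]].
Its characteristic polynomial (trace, sum of principal 2x2 minors, determinant of M give the coefficients) is
  p(λ) = det(λ I - M) = λ^3 - 78λ^2 + 1578λ - 7396.
No integer candidate from the rational root theorem (±divisors of 7396) is a root, so the roots are irrational. The cubic discriminant is Δ = 302119200 > 0, so there are three distinct real roots. p(6) = -520 and p(7) = 171 have opposite signs, so a root lies in (6, 7); Newton's method refines it to λ ≈ 6.7362. p(22) = 216 and p(23) = -197 have opposite signs, so a root lies in (22, 23); Newton's method refines it to λ ≈ 22.5293. p(48) = -772 and p(49) = 297 have opposite signs, so a root lies in (48, 49); Newton's method refines it to λ ≈ 48.7345. Check (Vieta): the three roots sum to 78, matching tr M = 78.
So the eigenvalues of A^T A are ≈ 6.7362, 22.5293, 48.7345 (all ≥ 0, as they must be for A^T A). The largest is λ_max ≈ 48.7345, hence ||A||_2 = sqrt(λ_max) ≈ 6.981.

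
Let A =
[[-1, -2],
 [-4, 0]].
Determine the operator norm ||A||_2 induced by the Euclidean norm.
||A||_2 = sqrt((21 + sqrt(185))/2) ≈ 4.1594 (= sqrt(largest eigenvalue of A^T A))

||A||_2 = sigma_max(A) = sqrt(lambda_max(A^T A)). Form the symmetric matrix M = A^T A =
[[17, 2],
 [2, 4]].
Its characteristic polynomial (trace, determinant of M give the coefficients) is
  p(λ) = det(λ I - M) = λ^2 - 21λ + 64.
For λ^2 - 21λ + 64 the discriminant is 185. It is nonnegative but not a perfect square, so the roots are real and irrational: λ = (21 ± sqrt(185))/2 ≈ 17.3007, 3.6993.
So the eigenvalues of A^T A are ≈ 3.6993, 17.3007 (all ≥ 0, as they must be for A^T A). The largest is λ_max = (21 + sqrt(185))/2 ≈ 17.3007, hence ||A||_2 = sqrt(λ_max) = sqrt((21 + sqrt(185))/2) ≈ 4.1594.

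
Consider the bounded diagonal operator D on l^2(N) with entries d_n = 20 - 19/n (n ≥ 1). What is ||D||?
||D|| = 20

For a diagonal operator on l^2 with entries d_n, ||D|| = sup_n |d_n|. Here d_1 = 1, d_2 = 21/2, ..., and d_n = 20 - 19/n increases monotonically toward 20. All terms lie in [1, 20), so |d_n| = d_n and the supremum is the limit 20, which is not attained by any individual d_n. Hence ||D|| = 20.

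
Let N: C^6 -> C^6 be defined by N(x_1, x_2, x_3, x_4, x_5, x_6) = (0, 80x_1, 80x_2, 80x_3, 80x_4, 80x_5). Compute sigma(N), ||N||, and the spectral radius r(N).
sigma(N) = {0}; ||N|| = 80; r(N) = 0. (N is nilpotent with N^6 = 0.)

On C^6, N is a strictly lower-triangular matrix with 80 on the subdiagonal and zeros elsewhere, so its characteristic polynomial is lambda^6 and every eigenvalue is 0: sigma(N) = {0}. For the operator norm, N e_i = 80e_{i+1} for i = 1, ..., 5 and N e_6 = 0, so the singular values of N are 80 (with multiplicity 5) and 0; hence ||N|| = 80. The spectral radius r(N) = max|lambda| = 0. Note ||N|| > r(N) — characteristic of non-normal nilpotent operators. Indeed N^6 = 0.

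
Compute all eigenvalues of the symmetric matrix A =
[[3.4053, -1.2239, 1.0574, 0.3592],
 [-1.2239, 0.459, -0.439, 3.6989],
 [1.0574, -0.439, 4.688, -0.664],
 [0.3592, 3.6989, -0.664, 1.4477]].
sigma(A) ≈ {-3, 3, 4, 6}

A is real symmetric, so its spectrum consists of real eigenvalues. Expanding the characteristic polynomial of the displayed matrix gives
  det(λ I - A) = p(λ) = λ^4 + (-10)λ^3 + (15)λ^2 + (90.0046)λ + (-216.01).
Solving p(λ) = 0 yields eigenvalues ≈ -3, 3, 4, 6. (A is shown rounded to 4 decimals, so these recover the underlying integer eigenvalues to within that precision.)
Verification: the trace of A = 10 equals the sum of eigenvalues 10, and det(A) ≈ -216.0100 matches the eigenvalue product -216.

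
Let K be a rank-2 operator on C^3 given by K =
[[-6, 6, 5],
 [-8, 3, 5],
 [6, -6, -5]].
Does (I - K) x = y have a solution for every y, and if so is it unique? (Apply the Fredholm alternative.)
(I - K) is invertible (det(I - K) = 54 ≠ 0), so for every y in C^3 the equation (I - K) x = y has a unique solution.

K has rank 2 and factors as K = U V^T = u1 v1^T + u2 v2^T with u1 = (-2, -1, 2), v1 = (2, -3, -2), u2 = (-1, -3, 1), v2 = (2, 0, -1) (multiplying out reproduces the displayed K). The nonzero eigenvalues of U V^T coincide with those of the 2 x 2 matrix G = V^T U = [[v1·u1, v1·u2], [v2·u1, v2·u2]] = [[-5, 5], [-6, -3]], and by the Sylvester determinant identity det(I_3 - U V^T) = det(I_2 - V^T U) = det([[6, -5], [6, 4]]) = (6)(4) - (-5)(6) = 54. (Direct check: I - K =
[[7, -6, -5],
 [8, -2, -5],
 [-6, 6, 6]]
has determinant 54.) The finite-dimensional Fredholm alternative says: either (I - K) is invertible, or ker(I - K) ≠ {0} and then range(I - K) = ker((I - K)^*)^⊥, with dim ker(I - K) = dim ker((I - K)^*). Since det(I - K) ≠ 0, 1 is not an eigenvalue of K and ker(I - K) = {0}, so we are in the first case: for every y there is a unique x = (I - K)^(-1) y. (Explicitly, by the Woodbury identity, (I - U V^T)^(-1) = I + U (I_2 - G)^(-1) V^T.)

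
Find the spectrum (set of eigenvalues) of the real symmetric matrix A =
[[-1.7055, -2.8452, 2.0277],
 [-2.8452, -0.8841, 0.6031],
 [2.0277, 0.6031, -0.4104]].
sigma(A) ≈ {-5, 0, 2}

A is real symmetric, so its spectrum consists of real eigenvalues. Expanding the characteristic polynomial of the displayed matrix gives
  det(λ I - A) = p(λ) = λ^3 + (3)λ^2 + (-10)λ + (0).
Solving p(λ) = 0 yields eigenvalues ≈ -5, 0, 2. (A is shown rounded to 4 decimals, so these recover the underlying integer eigenvalues to within that precision.)
Verification: the trace of A = -3 equals the sum of eigenvalues -3, and det(A) ≈ -0.0000 matches the eigenvalue product 0.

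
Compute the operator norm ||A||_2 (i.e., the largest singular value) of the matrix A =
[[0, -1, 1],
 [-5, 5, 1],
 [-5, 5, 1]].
||A||_2 = sqrt((104 + sqrt(10128))/2) ≈ 10.1153 (= sqrt(largest eigenvalue of A^T A))

||A||_2 = sigma_max(A) = sqrt(lambda_max(A^T A)). Form the symmetric matrix M = A^T A =
[[50, -50, -10],
 [-50, 51, 9],
 [-10, 9, 3]].
Its characteristic polynomial (trace, sum of principal 2x2 minors, determinant of M give the coefficients) is
  p(λ) = det(λ I - M) = λ^3 - 104λ^2 + 172λ.
The constant term is 0, so λ = 0 is a root. Dividing out λ leaves p(λ) = λ(λ^2 - 104λ + 172). For λ^2 - 104λ + 172 the discriminant is 10128. It is nonnegative but not a perfect square, so the roots are real and irrational: λ = (104 ± sqrt(10128))/2 ≈ 102.319, 1.681.
So the eigenvalues of A^T A are ≈ 0, 1.681, 102.319 (all ≥ 0, as they must be for A^T A). The largest is λ_max = (104 + sqrt(10128))/2 ≈ 102.319, hence ||A||_2 = sqrt(λ_max) = sqrt((104 + sqrt(10128))/2) ≈ 10.1153.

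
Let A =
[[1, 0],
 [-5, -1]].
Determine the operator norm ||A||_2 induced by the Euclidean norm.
||A||_2 = sqrt((27 + sqrt(725))/2) ≈ 5.1926 (= sqrt(largest eigenvalue of A^T A))

||A||_2 = sigma_max(A) = sqrt(lambda_max(A^T A)). Form the symmetric matrix M = A^T A =
[[26, 5],
 [5, 1]].
Its characteristic polynomial (trace, determinant of M give the coefficients) is
  p(λ) = det(λ I - M) = λ^2 - 27λ + 1.
For λ^2 - 27λ + 1 the discriminant is 725. It is nonnegative but not a perfect square, so the roots are real and irrational: λ = (27 ± sqrt(725))/2 ≈ 26.9629, 0.0371.
So the eigenvalues of A^T A are ≈ 0.0371, 26.9629 (all ≥ 0, as they must be for A^T A). The largest is λ_max = (27 + sqrt(725))/2 ≈ 26.9629, hence ||A||_2 = sqrt(λ_max) = sqrt((27 + sqrt(725))/2) ≈ 5.1926.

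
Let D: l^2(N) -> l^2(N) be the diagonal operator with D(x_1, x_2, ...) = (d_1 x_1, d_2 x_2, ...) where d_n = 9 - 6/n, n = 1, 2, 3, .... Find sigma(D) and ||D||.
sigma(D) = {9 - 6/n : n ≥ 1} ∪ {9}; ||D|| = 9

A bounded diagonal operator on l^2 with diagonal entries d_n has spectrum equal to the closure of {d_n : n ≥ 1}: every d_n is an eigenvalue (with eigenvector e_n), so {d_n} ⊂ sigma(D); the spectrum is closed, so its closure is too; and for lambda not in the closure, (D - lambda I) has bounded inverse (the diagonal entries 1/(d_n - lambda) are bounded). For our sequence d_n = 9 - 6/n, n = 1, 2, 3, ...:
  - {d_n} = {9 - 6/n : n ≥ 1}; the only limit point is 9
  - closure = {9 - 6/n : n ≥ 1} ∪ {9}
For the norm: a diagonal operator has ||D|| = sup_n |d_n|. Here d_n = 9 - 6/n increases monotonically from d_1 = 3 toward 9, with all terms in [3, 9); so sup_n |d_n| = 9 (the supremum is the limit, not attained). So ||D|| = 9.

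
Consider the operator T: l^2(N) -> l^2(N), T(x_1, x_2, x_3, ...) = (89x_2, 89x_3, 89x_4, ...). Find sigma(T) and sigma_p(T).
sigma(T) = closed disk {z in C : |z| ≤ 89}; sigma_p(T) = open disk {z in C : |z| < 89}

Note T = 89·V where V is the unit left shift (V x)_k = x_{k+1}; so sigma(T) = 89·sigma(V) and ||T|| = 89||V||. ||T x||^2 = 7921sum_{k≥2} |x_k|^2 ≤ 7921||x||^2, with equality on {x : x_1 = 0}, so ||T|| = 89. For any lambda with |lambda| < 89, set r = lambda/89 (|r| < 1); the vector x = (1, r, r^2, ...) is in l^2 and satisfies T x = 89(r, r^2, ...) = lambda x, so lambda is an eigenvalue. On the boundary |lambda| = 89 the geometric series diverges, so no l^2 eigenvector exists, but these lambda lie in the approximate point spectrum. Hence sigma(T) is the closed disk of radius 89 and sigma_p(T) is the open disk.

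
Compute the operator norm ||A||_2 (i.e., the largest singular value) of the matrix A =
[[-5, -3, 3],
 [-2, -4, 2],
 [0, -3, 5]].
||A||_2 ≈ 9.1668 (= sqrt(largest eigenvalue of A^T A))

||A||_2 = sigma_max(A) = sqrt(lambda_max(A^T A)). Form the symmetric matrix M = A^T A =
[[29, 23, -19],
 [23, 34, -32],
 [-19, -32, 38]].
Its characteristic polynomial (trace, sum of principal 2x2 minors, determinant of M give the coefficients) is
  p(λ) = det(λ I - M) = λ^3 - 101λ^2 + 1466λ - 3364.
No integer candidate from the rational root theorem (±divisors of 3364) is a root, so the roots are irrational. The cubic discriminant is Δ = 4117306356 > 0, so there are three distinct real roots. p(2) = -828 and p(3) = 152 have opposite signs, so a root lies in (2, 3); Newton's method refines it to λ ≈ 2.8316. p(14) = 108 and p(15) = -724 have opposite signs, so a root lies in (14, 15); Newton's method refines it to λ ≈ 14.1381. p(84) = -172 and p(85) = 5646 have opposite signs, so a root lies in (84, 85); Newton's method refines it to λ ≈ 84.0303. Check (Vieta): the three roots sum to 101, matching tr M = 101.
So the eigenvalues of A^T A are ≈ 2.8316, 14.1381, 84.0303 (all ≥ 0, as they must be for A^T A). The largest is λ_max ≈ 84.0303, hence ||A||_2 = sqrt(λ_max) ≈ 9.1668.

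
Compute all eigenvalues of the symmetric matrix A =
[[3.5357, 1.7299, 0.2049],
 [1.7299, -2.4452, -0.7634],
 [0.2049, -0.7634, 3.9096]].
sigma(A) ≈ {-3, 4} (4 with multiplicity 2)

A is real symmetric, so its spectrum consists of real eigenvalues. Expanding the characteristic polynomial of the displayed matrix gives
  det(λ I - A) = p(λ) = λ^3 + (-5)λ^2 + (-8)λ + (48).
Solving p(λ) = 0 yields eigenvalues ≈ -3, 4, 4. (A is shown rounded to 4 decimals, so these recover the underlying integer eigenvalues to within that precision.)
Verification: the trace of A = 5 equals the sum of eigenvalues 5, and det(A) ≈ -47.9992 matches the eigenvalue product -48.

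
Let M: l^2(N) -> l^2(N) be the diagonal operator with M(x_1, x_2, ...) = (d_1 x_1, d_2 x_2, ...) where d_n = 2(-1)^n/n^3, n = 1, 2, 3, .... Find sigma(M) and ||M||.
sigma(M) = {2(-1)^n/n^3 : n ≥ 1} ∪ {0}; ||M|| = 2

A bounded diagonal operator on l^2 with diagonal entries d_n has spectrum equal to the closure of {d_n : n ≥ 1}: every d_n is an eigenvalue (with eigenvector e_n), so {d_n} ⊂ sigma(M); the spectrum is closed, so its closure is too; and for lambda not in the closure, (M - lambda I) has bounded inverse (the diagonal entries 1/(d_n - lambda) are bounded). For our sequence d_n = 2(-1)^n/n^3, n = 1, 2, 3, ...:
  - {d_n} = {2(-1)^n/n^3 : n ≥ 1}; the only limit point is 0
  - closure = {2(-1)^n/n^3 : n ≥ 1} ∪ {0}
For the norm: a diagonal operator has ||M|| = sup_n |d_n|. Here |d_n| = 2/n^3 is decreasing, so sup_n |d_n| = |d_1| = 2. So ||M|| = 2.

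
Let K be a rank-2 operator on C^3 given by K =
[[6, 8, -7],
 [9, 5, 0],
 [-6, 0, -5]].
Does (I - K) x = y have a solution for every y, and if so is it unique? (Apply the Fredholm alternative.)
(I - K) is invertible (det(I - K) = -144 ≠ 0), so for every y in C^3 the equation (I - K) x = y has a unique solution.

K has rank 2 and factors as K = U V^T = u1 v1^T + u2 v2^T with u1 = (-2, -3, 2), v1 = (-3, -1, -1), u2 = (-3, -1, -1), v2 = (0, -2, 3) (multiplying out reproduces the displayed K). The nonzero eigenvalues of U V^T coincide with those of the 2 x 2 matrix G = V^T U = [[v1·u1, v1·u2], [v2·u1, v2·u2]] = [[7, 11], [12, -1]], and by the Sylvester determinant identity det(I_3 - U V^T) = det(I_2 - V^T U) = det([[-6, -11], [-12, 2]]) = (-6)(2) - (-11)(-12) = -144. (Direct check: I - K =
[[-5, -8, 7],
 [-9, -4, 0],
 [6, 0, 6]]
has determinant -144.) The finite-dimensional Fredholm alternative says: either (I - K) is invertible, or ker(I - K) ≠ {0} and then range(I - K) = ker((I - K)^*)^⊥, with dim ker(I - K) = dim ker((I - K)^*). Since det(I - K) ≠ 0, 1 is not an eigenvalue of K and ker(I - K) = {0}, so we are in the first case: for every y there is a unique x = (I - K)^(-1) y. (Explicitly, by the Woodbury identity, (I - U V^T)^(-1) = I + U (I_2 - G)^(-1) V^T.)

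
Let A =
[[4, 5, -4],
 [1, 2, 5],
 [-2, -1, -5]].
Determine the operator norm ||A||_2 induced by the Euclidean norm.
||A||_2 ≈ 8.2006 (= sqrt(largest eigenvalue of A^T A))

||A||_2 = sigma_max(A) = sqrt(lambda_max(A^T A)). Form the symmetric matrix M = A^T A =
[[21, 24, -1],
 [24, 30, -5],
 [-1, -5, 66]].
Its characteristic polynomial (trace, sum of principal 2x2 minors, determinant of M give the coefficients) is
  p(λ) = det(λ I - M) = λ^3 - 117λ^2 + 3394λ - 3249.
No integer candidate from the rational root theorem (±divisors of 3249) is a root, so the roots are irrational. The cubic discriminant is Δ = 3425184329 > 0, so there are three distinct real roots. p(0) = -3249 and p(1) = 29 have opposite signs, so a root lies in (0, 1); Newton's method refines it to λ ≈ 0.9908. p(48) = 687 and p(49) = -211 have opposite signs, so a root lies in (48, 49); Newton's method refines it to λ ≈ 48.7592. p(67) = -301 and p(68) = 967 have opposite signs, so a root lies in (67, 68); Newton's method refines it to λ ≈ 67.25. Check (Vieta): the three roots sum to 117, matching tr M = 117.
So the eigenvalues of A^T A are ≈ 0.9908, 48.7592, 67.25 (all ≥ 0, as they must be for A^T A). The largest is λ_max ≈ 67.25, hence ||A||_2 = sqrt(λ_max) ≈ 8.2006.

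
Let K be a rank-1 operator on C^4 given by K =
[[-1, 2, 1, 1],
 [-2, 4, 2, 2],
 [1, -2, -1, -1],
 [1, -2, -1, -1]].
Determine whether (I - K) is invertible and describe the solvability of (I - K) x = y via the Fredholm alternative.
(I - K) is singular (det(I - K) = 0, i.e. 1 ∈ sigma(K)). (I - K) x = y is solvable iff y ⊥ ker((I - K)^*) = span{(-1, 2, 1, 1)}, i.e. iff -y_1 + 2y_2 + y_3 + y_4 = 0. When solvable, the solutions are x = y + c·(1, 2, -1, -1), c arbitrary (ker(I - K) = span{(1, 2, -1, -1)}, dimension 1).

K has rank 1, so it is an outer product K = u v^T: every row of K is a multiple of one row vector. Reading off the entries, u = (1, 2, -1, -1) and v = (-1, 2, 1, 1) (row i of K equals u_i·v^T). A rank-one matrix u v^T satisfies K u = u (v·u) and kills the (3)-dimensional subspace v^⊥, so its characteristic polynomial is lambda^3 (lambda - v·u) with v·u = tr K = 1. Hence the eigenvalues of I - K are 1 (multiplicity 3) and 1 - (1) = 0, so det(I - K) = 0. (Direct check: I - K =
[[2, -2, -1, -1],
 [2, -3, -2, -2],
 [-1, 2, 2, 1],
 [-1, 2, 1, 2]]
has determinant 0.) So 1 is an eigenvalue of K and (I - K) is not invertible. The finite-dimensional Fredholm alternative says: either (I - K) is invertible, or ker(I - K) ≠ {0} and then range(I - K) = ker((I - K)^*)^⊥, with dim ker(I - K) = dim ker((I - K)^*). We are in the second case, so we need both kernels. Kernel of I - K: (I - K) u = u - u (v·u) = u - u = 0, so ker(I - K) = span{u} = span{(1, 2, -1, -1)} (it is exactly 1-dimensional because rank(I - K) = 3). Kernel of the adjoint: K is real, so (I - K)^* = I - K^T = I - v u^T, and (I - v u^T) v = v - v (u·v) = 0; hence ker((I - K)^*) = span{v} = span{(-1, 2, 1, 1)}. Therefore (I - K) x = y is solvable iff <y, v> = 0, i.e. iff -y_1 + 2y_2 + y_3 + y_4 = 0. When this holds, K y = u (v·y) = 0, so (I - K) y = y and x = y is a particular solution; the full solution set is the line x = y + c·u = y + c·(1, 2, -1, -1), c ∈ C.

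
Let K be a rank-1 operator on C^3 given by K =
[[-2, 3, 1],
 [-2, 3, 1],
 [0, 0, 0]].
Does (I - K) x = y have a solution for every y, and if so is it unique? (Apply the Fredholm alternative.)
(I - K) is singular (det(I - K) = 0, i.e. 1 ∈ sigma(K)). (I - K) x = y is solvable iff y ⊥ ker((I - K)^*) = span{(-2, 3, 1)}, i.e. iff -2y_1 + 3y_2 + y_3 = 0. When solvable, the solutions are x = y + c·(1, 1, 0), c arbitrary (ker(I - K) = span{(1, 1, 0)}, dimension 1).

K has rank 1, so it is an outer product K = u v^T: every row of K is a multiple of one row vector. Reading off the entries, u = (1, 1, 0) and v = (-2, 3, 1) (row i of K equals u_i·v^T). A rank-one matrix u v^T satisfies K u = u (v·u) and kills the (2)-dimensional subspace v^⊥, so its characteristic polynomial is lambda^2 (lambda - v·u) with v·u = tr K = 1. Hence the eigenvalues of I - K are 1 (multiplicity 2) and 1 - (1) = 0, so det(I - K) = 0. (Direct check: I - K =
[[3, -3, -1],
 [2, -2, -1],
 [0, 0, 1]]
has determinant 0.) So 1 is an eigenvalue of K and (I - K) is not invertible. The finite-dimensional Fredholm alternative says: either (I - K) is invertible, or ker(I - K) ≠ {0} and then range(I - K) = ker((I - K)^*)^⊥, with dim ker(I - K) = dim ker((I - K)^*). We are in the second case, so we need both kernels. Kernel of I - K: (I - K) u = u - u (v·u) = u - u = 0, so ker(I - K) = span{u} = span{(1, 1, 0)} (it is exactly 1-dimensional because rank(I - K) = 2). Kernel of the adjoint: K is real, so (I - K)^* = I - K^T = I - v u^T, and (I - v u^T) v = v - v (u·v) = 0; hence ker((I - K)^*) = span{v} = span{(-2, 3, 1)}. Therefore (I - K) x = y is solvable iff <y, v> = 0, i.e. iff -2y_1 + 3y_2 + y_3 = 0. When this holds, K y = u (v·y) = 0, so (I - K) y = y and x = y is a particular solution; the full solution set is the line x = y + c·u = y + c·(1, 1, 0), c ∈ C.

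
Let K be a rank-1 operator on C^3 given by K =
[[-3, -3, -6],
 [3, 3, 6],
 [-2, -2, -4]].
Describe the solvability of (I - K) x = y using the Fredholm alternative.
(I - K) is invertible (det(I - K) = 5 ≠ 0), so for every y in C^3 the equation (I - K) x = y has a unique solution.

K has rank 1, so it is an outer product K = u v^T: every row of K is a multiple of one row vector. Reading off the entries, u = (-3, 3, -2) and v = (1, 1, 2) (row i of K equals u_i·v^T). A rank-one matrix u v^T satisfies K u = u (v·u) and kills the (2)-dimensional subspace v^⊥, so its characteristic polynomial is lambda^2 (lambda - v·u) with v·u = tr K = -4. Hence the eigenvalues of I - K are 1 (multiplicity 2) and 1 - (-4) = 5, so det(I - K) = 5. (Direct check: I - K =
[[4, 3, 6],
 [-3, -2, -6],
 [2, 2, 5]]
has determinant 5.) The finite-dimensional Fredholm alternative says: either (I - K) is invertible, or ker(I - K) ≠ {0} and then range(I - K) = ker((I - K)^*)^⊥, with dim ker(I - K) = dim ker((I - K)^*). Since det(I - K) ≠ 0, 1 is not an eigenvalue of K and ker(I - K) = {0}, so we are in the first case: for every y there is a unique x = (I - K)^(-1) y. Explicitly, by the Sherman–Morrison formula, (I - u v^T)^(-1) = I + u v^T/(1 - v·u), i.e. (I - K)^(-1) = I + K/(5).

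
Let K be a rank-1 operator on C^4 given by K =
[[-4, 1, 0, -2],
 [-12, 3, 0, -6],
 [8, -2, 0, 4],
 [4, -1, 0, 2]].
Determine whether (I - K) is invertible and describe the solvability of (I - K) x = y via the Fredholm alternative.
(I - K) is singular (det(I - K) = 0, i.e. 1 ∈ sigma(K)). (I - K) x = y is solvable iff y ⊥ ker((I - K)^*) = span{(-4, 1, 0, -2)}, i.e. iff -4y_1 + y_2 - 2y_4 = 0. When solvable, the solutions are x = y + c·(1, 3, -2, -1), c arbitrary (ker(I - K) = span{(1, 3, -2, -1)}, dimension 1).

K has rank 1, so it is an outer product K = u v^T: every row of K is a multiple of one row vector. Reading off the entries, u = (1, 3, -2, -1) and v = (-4, 1, 0, -2) (row i of K equals u_i·v^T). A rank-one matrix u v^T satisfies K u = u (v·u) and kills the (3)-dimensional subspace v^⊥, so its characteristic polynomial is lambda^3 (lambda - v·u) with v·u = tr K = 1. Hence the eigenvalues of I - K are 1 (multiplicity 3) and 1 - (1) = 0, so det(I - K) = 0. (Direct check: I - K =
[[5, -1, 0, 2],
 [12, -2, 0, 6],
 [-8, 2, 1, -4],
 [-4, 1, 0, -1]]
has determinant 0.) So 1 is an eigenvalue of K and (I - K) is not invertible. The finite-dimensional Fredholm alternative says: either (I - K) is invertible, or ker(I - K) ≠ {0} and then range(I - K) = ker((I - K)^*)^⊥, with dim ker(I - K) = dim ker((I - K)^*). We are in the second case, so we need both kernels. Kernel of I - K: (I - K) u = u - u (v·u) = u - u = 0, so ker(I - K) = span{u} = span{(1, 3, -2, -1)} (it is exactly 1-dimensional because rank(I - K) = 3). Kernel of the adjoint: K is real, so (I - K)^* = I - K^T = I - v u^T, and (I - v u^T) v = v - v (u·v) = 0; hence ker((I - K)^*) = span{v} = span{(-4, 1, 0, -2)}. Therefore (I - K) x = y is solvable iff <y, v> = 0, i.e. iff -4y_1 + y_2 - 2y_4 = 0. When this holds, K y = u (v·y) = 0, so (I - K) y = y and x = y is a particular solution; the full solution set is the line x = y + c·u = y + c·(1, 3, -2, -1), c ∈ C.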